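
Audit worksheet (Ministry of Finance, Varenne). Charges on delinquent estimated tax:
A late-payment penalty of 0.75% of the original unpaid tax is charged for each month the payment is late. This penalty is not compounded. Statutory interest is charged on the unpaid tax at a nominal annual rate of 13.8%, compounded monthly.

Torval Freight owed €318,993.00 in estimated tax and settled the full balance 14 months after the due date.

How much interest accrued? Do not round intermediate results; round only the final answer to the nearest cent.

€55,379.18

Interest (13.8%/yr ÷ 12 = 1.15%/month): €318,993.00 × ((1 + 0.0115)^14 − 1) = €55,379.1835…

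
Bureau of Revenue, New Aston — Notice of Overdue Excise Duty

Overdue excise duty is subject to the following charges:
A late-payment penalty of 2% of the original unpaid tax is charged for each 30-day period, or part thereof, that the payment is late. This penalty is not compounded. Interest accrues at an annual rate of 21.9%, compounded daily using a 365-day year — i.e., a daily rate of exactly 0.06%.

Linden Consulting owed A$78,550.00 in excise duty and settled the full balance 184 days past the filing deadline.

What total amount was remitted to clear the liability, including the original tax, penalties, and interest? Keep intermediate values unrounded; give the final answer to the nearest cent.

A$98,712.82

Penalty periods: ⌈184/30⌉ = 7; penalty = 7 × 2% × A$78,550.00 = A$10,997.00
Interest: A$78,550.00 × ((1 + 0.0006)^184 − 1) = A$78,550.00 × 0.11668770… = A$9,165.8189…
Total = A$78,550.00 + A$10,997.0000 + A$9,165.8189… = A$98,712.82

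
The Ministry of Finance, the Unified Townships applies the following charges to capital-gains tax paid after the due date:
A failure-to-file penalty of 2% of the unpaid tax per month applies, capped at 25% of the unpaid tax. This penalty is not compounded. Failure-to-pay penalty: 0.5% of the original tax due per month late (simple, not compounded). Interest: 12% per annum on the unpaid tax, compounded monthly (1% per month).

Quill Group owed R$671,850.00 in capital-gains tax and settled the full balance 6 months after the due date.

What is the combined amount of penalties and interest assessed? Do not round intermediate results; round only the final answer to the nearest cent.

Failure-to-file: 6 × 2% × R$671,850.00 = R$80,622.00 (under the 25% cap)
Failure-to-pay penalty = 0.5% × R$671,850.00 × 6 mo = R$20,155.50
Interest: R$671,850.00 × ((1 + 0.01)^6 − 1) = R$671,850.00 × 0.0615202… = R$41,332.3132…
Penalties + interest = R$100,777.5000 + R$41,332.3132… = R$142,109.81

R$142,109.81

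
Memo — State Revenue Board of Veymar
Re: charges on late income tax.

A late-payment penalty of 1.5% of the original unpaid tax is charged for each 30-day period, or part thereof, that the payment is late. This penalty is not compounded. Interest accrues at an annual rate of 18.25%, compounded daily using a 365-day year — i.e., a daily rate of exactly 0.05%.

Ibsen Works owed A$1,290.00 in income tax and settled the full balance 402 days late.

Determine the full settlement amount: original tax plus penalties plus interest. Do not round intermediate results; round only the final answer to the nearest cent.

A$1,848.01

Penalty periods: ⌈402/30⌉ = 14; penalty = 14 × 1.5% × A$1,290.00 = A$270.90
Interest: A$1,290.00 × ((1 + 0.0005)^402 − 1) = A$1,290.00 × 0.22256336… = A$287.1067…
Total = A$1,290.00 + A$270.9000 + A$287.1067… = A$1,848.01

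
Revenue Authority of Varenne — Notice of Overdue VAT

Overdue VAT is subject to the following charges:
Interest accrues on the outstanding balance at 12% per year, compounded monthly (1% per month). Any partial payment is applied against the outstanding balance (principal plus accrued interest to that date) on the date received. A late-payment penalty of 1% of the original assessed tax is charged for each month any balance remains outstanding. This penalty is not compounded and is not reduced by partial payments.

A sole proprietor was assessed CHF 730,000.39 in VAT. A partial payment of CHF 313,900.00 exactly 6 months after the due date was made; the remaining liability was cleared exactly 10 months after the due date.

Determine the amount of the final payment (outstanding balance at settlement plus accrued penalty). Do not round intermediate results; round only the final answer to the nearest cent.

CHF 552,729.02

Balance at month 6: CHF 730,000.3900 × (1 + 0.01)^6 = CHF 774,910.1239…
After CHF 313,900.00 payment: CHF 774,910.1239… − CHF 313,900.00 = CHF 461,010.1239…
Balance at month 10: CHF 461,010.1239… × (1 + 0.01)^4 = CHF 479,728.9836…
Penalty: 10 × 1% × CHF 730,000.39 = CHF 73,000.04…
Final settlement = outstanding balance + penalty = CHF 479,728.9836… + CHF 73,000.04… = CHF 552,729.02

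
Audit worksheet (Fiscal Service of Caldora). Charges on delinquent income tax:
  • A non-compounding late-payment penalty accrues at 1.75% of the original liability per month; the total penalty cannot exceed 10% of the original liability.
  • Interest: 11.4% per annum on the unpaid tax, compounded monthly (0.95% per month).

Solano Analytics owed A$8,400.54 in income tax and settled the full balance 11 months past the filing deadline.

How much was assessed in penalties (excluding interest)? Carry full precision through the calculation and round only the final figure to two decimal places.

Penalty (uncapped): 11 × 1.75% × A$8,400.54 = A$1,617.10…; cap = 10% × A$8,400.54 = A$840.05… → penalty = A$840.05…

A$840.05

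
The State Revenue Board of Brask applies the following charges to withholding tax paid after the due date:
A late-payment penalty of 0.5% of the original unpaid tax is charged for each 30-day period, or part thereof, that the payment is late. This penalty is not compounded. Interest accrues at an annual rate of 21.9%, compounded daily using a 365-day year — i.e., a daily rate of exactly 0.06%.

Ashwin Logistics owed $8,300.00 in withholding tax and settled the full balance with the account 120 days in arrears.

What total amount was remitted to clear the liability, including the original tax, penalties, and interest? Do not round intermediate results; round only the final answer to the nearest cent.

$9,085.45

Penalty periods: ⌈120/30⌉ = 4; penalty = 4 × 0.5% × $8,300.00 = $166.00
Interest: $8,300.00 × ((1 + 0.0006)^120 − 1) = $8,300.00 × 0.07463214… = $619.4468…
Total = $8,300.00 + $166.0000 + $619.4468… = $9,085.45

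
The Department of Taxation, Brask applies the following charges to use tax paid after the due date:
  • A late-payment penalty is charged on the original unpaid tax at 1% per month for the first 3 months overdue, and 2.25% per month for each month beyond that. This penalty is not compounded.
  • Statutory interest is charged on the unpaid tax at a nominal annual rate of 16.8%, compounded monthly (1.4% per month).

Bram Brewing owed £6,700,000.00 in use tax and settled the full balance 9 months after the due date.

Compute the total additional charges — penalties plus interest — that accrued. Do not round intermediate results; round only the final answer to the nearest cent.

£1,998,552.41

Penalty, months 1–3: 3 × 1% × £6,700,000.00 = £201,000.00
Penalty, months 4–9: 6 × 2.25% × £6,700,000.00 = £904,500.00
Interest: £6,700,000.00 × ((1 + 0.014)^9 − 1) = £6,700,000.00 × 0.1332914… = £893,052.4123…
Penalties + interest = £1,105,500.0000 + £893,052.4123… = £1,998,552.41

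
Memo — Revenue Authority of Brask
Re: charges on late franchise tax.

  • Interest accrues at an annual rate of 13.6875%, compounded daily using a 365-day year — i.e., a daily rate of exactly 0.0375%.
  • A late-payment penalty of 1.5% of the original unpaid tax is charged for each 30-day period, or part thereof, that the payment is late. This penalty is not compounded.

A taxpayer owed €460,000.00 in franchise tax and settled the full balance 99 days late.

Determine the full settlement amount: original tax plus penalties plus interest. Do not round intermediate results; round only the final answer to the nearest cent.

€504,995.14

Penalty periods: ⌈99/30⌉ = 4; penalty = 4 × 1.5% × €460,000.00 = €27,600.00
Interest: €460,000.00 × ((1 + 0.000375)^99 − 1) = €460,000.00 × 0.03781552… = €17,395.1384…
Total = €460,000.00 + €27,600.0000 + €17,395.1384… = €504,995.14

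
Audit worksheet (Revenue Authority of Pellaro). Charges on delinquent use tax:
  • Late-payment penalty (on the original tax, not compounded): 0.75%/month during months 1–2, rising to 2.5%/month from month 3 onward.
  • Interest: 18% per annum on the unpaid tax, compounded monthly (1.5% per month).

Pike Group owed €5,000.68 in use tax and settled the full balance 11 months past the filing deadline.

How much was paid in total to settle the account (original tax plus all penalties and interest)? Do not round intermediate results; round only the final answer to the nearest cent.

€7,090.71

Penalty, months 1–2: 2 × 0.75% × €5,000.68 = €75.01…
Penalty, months 3–11: 9 × 2.5% × €5,000.68 = €1,125.15…
Interest: €5,000.68 × ((1 + 0.015)^11 − 1) = €5,000.68 × 0.1779489… = €889.8657…
Total = €5,000.68 + €1,200.1632 + €889.8657… = €7,090.71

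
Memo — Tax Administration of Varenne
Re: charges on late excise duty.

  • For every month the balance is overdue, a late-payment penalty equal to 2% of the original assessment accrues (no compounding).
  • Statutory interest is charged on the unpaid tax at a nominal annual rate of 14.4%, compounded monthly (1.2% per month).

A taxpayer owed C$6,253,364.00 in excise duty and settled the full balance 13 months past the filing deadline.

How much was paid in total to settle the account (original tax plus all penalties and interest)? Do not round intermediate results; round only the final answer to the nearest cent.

C$8,928,186.42

Late-payment penalty: 13 × 2% × C$6,253,364.00 = C$1,625,874.64
Interest: C$6,253,364.00 × ((1 + 0.012)^13 − 1) = C$6,253,364.00 × 0.1677414… = C$1,048,947.7799…
Total = C$6,253,364.00 + C$1,625,874.6400 + C$1,048,947.7799… = C$8,928,186.42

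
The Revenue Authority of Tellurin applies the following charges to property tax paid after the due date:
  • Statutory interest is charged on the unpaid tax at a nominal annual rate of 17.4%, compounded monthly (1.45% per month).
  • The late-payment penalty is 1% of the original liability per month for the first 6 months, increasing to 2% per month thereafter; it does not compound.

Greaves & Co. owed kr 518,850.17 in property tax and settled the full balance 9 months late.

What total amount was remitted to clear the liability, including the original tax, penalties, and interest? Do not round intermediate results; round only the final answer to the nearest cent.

kr 652,885.12

Penalty, months 1–6: 6 × 1% × kr 518,850.17 = kr 31,131.01…
Penalty, months 7–9: 3 × 2% × kr 518,850.17 = kr 31,131.01…
Interest: kr 518,850.17 × ((1 + 0.0145)^9 − 1) = kr 518,850.17 × 0.1383307… = kr 71,772.9258…
Total = kr 518,850.17 + kr 62,262.0204 + kr 71,772.9258… = kr 652,885.12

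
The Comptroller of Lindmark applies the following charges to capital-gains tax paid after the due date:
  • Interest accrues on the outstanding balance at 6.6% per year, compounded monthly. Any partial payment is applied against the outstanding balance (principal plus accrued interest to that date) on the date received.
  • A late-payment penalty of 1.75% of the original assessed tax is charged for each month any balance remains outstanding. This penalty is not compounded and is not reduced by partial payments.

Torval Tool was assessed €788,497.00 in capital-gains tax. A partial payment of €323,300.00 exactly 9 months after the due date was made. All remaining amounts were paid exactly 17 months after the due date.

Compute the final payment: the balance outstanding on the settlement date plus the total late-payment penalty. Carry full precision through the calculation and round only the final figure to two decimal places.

Monthly rate = 6.6% ÷ 12 = 0.55%
Balance at month 9: €788,497.0000 × (1 + 0.0055)^9 = €828,397.3858…
After €323,300.00 payment: €828,397.3858… − €323,300.00 = €505,097.3858…
Balance at month 17: €505,097.3858… × (1 + 0.0055)^8 = €527,754.2267…
Penalty: 17 × 1.75% × €788,497.00 = €234,577.86…
Final settlement = outstanding balance + penalty = €527,754.2267… + €234,577.86… = €762,332.08

€762,332.08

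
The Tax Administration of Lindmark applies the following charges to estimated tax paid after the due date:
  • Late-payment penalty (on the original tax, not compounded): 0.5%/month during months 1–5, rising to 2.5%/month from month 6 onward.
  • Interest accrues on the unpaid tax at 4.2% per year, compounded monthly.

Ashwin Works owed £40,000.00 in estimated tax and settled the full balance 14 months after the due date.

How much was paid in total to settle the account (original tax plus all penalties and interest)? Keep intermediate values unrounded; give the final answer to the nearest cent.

Penalty, months 1–5: 5 × 0.5% × £40,000.00 = £1,000.00
Penalty, months 6–14: 9 × 2.5% × £40,000.00 = £9,000.00
Interest (4.2%/yr ÷ 12 = 0.35%/month): £40,000.00 × ((1 + 0.0035)^14 − 1) = £2,005.2203…
Total = £40,000.00 + £10,000.0000 + £2,005.2203… = £52,005.22

£52,005.22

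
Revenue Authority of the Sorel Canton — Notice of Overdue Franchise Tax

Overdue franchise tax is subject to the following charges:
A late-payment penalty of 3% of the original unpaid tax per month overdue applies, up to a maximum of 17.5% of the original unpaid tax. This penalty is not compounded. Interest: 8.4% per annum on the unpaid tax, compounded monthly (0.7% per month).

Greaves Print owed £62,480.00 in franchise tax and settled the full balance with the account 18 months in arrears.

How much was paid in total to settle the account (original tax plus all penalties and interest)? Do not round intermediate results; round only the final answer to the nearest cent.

Penalty (uncapped): 18 × 3% × £62,480.00 = £33,739.20; cap = 17.5% × £62,480.00 = £10,934.00 → penalty = £10,934.00
Interest: £62,480.00 × ((1 + 0.007)^18 − 1) = £62,480.00 × 0.1337844… = £8,358.8481…
Total = £62,480.00 + £10,934.0000 + £8,358.8481… = £81,772.85

£81,772.85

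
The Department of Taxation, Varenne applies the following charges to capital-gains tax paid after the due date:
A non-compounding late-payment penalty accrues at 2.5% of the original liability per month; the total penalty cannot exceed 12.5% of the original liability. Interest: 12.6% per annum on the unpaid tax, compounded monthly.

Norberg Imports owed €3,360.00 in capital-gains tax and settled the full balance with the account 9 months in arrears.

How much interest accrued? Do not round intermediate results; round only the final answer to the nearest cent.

€331.19

Interest (12.6%/yr ÷ 12 = 1.05%/month): €3,360.00 × ((1 + 0.0105)^9 − 1) = €331.1878…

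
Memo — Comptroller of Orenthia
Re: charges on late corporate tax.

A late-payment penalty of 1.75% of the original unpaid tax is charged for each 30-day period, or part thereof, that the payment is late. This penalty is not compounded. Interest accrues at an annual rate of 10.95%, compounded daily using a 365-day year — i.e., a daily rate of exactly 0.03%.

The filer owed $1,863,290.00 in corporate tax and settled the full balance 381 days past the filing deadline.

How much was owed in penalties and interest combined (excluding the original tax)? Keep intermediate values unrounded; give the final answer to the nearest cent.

$649,485.47

Penalty periods: ⌈381/30⌉ = 13; penalty = 13 × 1.75% × $1,863,290.00 = $423,898.48…
Interest: $1,863,290.00 × ((1 + 0.0003)^381 − 1) = $1,863,290.00 × 0.12106918… = $225,586.9997…
Penalties + interest = $423,898.4750 + $225,586.9997… = $649,485.47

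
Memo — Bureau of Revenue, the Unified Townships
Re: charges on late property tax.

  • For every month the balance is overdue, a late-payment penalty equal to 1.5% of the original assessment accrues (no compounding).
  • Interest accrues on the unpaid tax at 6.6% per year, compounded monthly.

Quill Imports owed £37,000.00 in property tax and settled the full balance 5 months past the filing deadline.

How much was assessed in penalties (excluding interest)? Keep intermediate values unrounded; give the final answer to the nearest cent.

£2,775.00

Late-payment penalty = 1.5% × £37,000.00 × 5 mo = £2,775.00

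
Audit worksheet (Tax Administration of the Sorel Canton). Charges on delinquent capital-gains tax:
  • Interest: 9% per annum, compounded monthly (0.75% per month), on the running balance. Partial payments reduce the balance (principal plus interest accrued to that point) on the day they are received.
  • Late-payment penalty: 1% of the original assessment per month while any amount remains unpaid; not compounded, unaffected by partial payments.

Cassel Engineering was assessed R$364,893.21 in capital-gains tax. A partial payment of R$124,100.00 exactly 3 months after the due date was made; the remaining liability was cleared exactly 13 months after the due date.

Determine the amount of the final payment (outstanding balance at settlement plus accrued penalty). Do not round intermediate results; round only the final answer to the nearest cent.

Balance at month 3: R$364,893.2100 × (1 + 0.0075)^3 = R$373,165.0369…
After R$124,100.00 payment: R$373,165.0369… − R$124,100.00 = R$249,065.0369…
Balance at month 13: R$249,065.0369… × (1 + 0.0075)^10 = R$268,388.1364…
Penalty: 13 × 1% × R$364,893.21 = R$47,436.12…
Final settlement = outstanding balance + penalty = R$268,388.1364… + R$47,436.12… = R$315,824.25

R$315,824.25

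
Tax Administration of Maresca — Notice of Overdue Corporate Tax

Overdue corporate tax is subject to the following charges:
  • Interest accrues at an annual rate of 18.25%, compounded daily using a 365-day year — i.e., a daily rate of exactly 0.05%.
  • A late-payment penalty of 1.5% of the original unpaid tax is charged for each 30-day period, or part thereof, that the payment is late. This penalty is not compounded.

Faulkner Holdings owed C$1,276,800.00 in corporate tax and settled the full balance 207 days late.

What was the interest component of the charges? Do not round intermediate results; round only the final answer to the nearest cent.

C$139,193.04

Interest: C$1,276,800.00 × ((1 + 0.0005)^207 − 1) = C$1,276,800.00 × 0.10901711… = C$139,193.0419…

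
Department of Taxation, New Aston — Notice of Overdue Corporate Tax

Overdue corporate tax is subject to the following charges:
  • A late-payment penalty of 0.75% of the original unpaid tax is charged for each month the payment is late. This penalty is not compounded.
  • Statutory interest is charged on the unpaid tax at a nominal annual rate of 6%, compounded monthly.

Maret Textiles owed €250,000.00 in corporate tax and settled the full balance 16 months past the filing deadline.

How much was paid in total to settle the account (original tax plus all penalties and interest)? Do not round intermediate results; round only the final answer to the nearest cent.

€300,767.79

Late-payment penalty = 0.75% × €250,000.00 × 16 mo = €30,000.00
Interest (6%/yr ÷ 12 = 0.5%/month): €250,000.00 × ((1 + 0.005)^16 − 1) = €20,767.7878…
Total = €250,000.00 + €30,000.0000 + €20,767.7878… = €300,767.79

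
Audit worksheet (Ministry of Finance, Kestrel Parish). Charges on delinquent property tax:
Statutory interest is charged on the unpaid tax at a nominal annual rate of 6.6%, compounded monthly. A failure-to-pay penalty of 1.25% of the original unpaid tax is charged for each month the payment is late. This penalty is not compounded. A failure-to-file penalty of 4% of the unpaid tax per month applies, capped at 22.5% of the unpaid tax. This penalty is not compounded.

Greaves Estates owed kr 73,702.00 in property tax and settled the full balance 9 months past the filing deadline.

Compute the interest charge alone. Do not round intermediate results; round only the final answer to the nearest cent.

kr 3,729.55

Interest (6.6%/yr ÷ 12 = 0.55%/month): kr 73,702.00 × ((1 + 0.0055)^9 − 1) = kr 3,729.5490…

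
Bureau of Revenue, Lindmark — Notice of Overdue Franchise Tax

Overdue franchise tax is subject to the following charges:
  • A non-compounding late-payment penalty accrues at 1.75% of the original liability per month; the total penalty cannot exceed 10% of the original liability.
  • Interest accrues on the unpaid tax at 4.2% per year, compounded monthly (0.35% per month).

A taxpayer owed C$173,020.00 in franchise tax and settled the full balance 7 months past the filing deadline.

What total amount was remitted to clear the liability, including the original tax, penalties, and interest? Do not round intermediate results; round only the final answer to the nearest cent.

Penalty (uncapped): 7 × 1.75% × C$173,020.00 = C$21,194.95; cap = 10% × C$173,020.00 = C$17,302.00 → penalty = C$17,302.00
Interest: C$173,020.00 × ((1 + 0.0035)^7 − 1) = C$173,020.00 × 0.0247588… = C$4,283.7599…
Total = C$173,020.00 + C$17,302.0000 + C$4,283.7599… = C$194,605.76

C$194,605.76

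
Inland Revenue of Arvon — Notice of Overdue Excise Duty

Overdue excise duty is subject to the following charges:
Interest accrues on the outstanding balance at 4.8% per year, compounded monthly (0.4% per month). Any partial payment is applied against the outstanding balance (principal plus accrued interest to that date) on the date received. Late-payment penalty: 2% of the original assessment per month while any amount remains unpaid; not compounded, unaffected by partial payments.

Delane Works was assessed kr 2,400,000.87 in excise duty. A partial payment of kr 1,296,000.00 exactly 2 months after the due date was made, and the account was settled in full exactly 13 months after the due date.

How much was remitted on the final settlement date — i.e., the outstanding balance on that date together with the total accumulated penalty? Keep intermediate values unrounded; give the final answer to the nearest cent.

kr 1,797,662.44

Balance at month 2: kr 2,400,000.8700 × (1 + 0.004)^2 = kr 2,419,239.2770…
After kr 1,296,000.00 payment: kr 2,419,239.2770… − kr 1,296,000.00 = kr 1,123,239.2770…
Balance at month 13: kr 1,123,239.2770… × (1 + 0.004)^11 = kr 1,173,662.2126…
Penalty: 13 × 2% × kr 2,400,000.87 = kr 624,000.23…
Final settlement = outstanding balance + penalty = kr 1,173,662.2126… + kr 624,000.23… = kr 1,797,662.44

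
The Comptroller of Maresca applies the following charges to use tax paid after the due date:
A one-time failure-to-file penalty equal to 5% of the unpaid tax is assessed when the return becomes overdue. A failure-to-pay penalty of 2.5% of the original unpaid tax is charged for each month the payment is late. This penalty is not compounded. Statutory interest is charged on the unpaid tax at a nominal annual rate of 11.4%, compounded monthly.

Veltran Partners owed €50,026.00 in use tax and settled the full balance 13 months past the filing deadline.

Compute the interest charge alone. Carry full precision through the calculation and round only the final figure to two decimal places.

€6,542.93

Interest (11.4%/yr ÷ 12 = 0.95%/month): €50,026.00 × ((1 + 0.0095)^13 − 1) = €6,542.9322…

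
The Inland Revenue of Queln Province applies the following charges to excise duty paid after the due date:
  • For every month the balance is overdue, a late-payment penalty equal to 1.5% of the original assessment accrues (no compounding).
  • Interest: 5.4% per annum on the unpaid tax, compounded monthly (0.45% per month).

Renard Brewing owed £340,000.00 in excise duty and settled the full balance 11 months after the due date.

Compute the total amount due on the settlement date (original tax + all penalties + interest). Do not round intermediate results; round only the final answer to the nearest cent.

£413,313.83

Late-payment penalty = 1.5% × £340,000.00 × 11 mo = £56,100.00
Interest: £340,000.00 × ((1 + 0.0045)^11 − 1) = £340,000.00 × 0.0506289… = £17,213.8334…
Total = £340,000.00 + £56,100.0000 + £17,213.8334… = £413,313.83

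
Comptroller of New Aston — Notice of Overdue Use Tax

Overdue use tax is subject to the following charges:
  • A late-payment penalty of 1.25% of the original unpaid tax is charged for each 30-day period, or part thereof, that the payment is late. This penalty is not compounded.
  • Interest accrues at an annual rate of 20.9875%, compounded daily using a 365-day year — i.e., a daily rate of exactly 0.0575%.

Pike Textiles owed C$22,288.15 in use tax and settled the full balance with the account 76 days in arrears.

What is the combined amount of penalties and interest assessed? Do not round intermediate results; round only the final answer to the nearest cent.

C$1,831.10

Penalty periods: ⌈76/30⌉ = 3; penalty = 3 × 1.25% × C$22,288.15 = C$835.81…
Interest: C$22,288.15 × ((1 + 0.000575)^76 − 1) = C$22,288.15 × 0.04465579… = C$995.2949…
Penalties + interest = C$835.8056… + C$995.2949… = C$1,831.10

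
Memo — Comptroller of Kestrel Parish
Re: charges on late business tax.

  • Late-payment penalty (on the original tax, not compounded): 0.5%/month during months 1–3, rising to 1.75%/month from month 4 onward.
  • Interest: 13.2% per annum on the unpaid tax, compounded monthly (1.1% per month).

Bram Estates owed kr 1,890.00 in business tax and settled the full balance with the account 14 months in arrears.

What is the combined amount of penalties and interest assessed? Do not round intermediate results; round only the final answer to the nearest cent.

kr 704.99

Penalty, months 1–3: 3 × 0.5% × kr 1,890.00 = kr 28.35
Penalty, months 4–14: 11 × 1.75% × kr 1,890.00 = kr 363.83…
Interest: kr 1,890.00 × ((1 + 0.011)^14 − 1) = kr 1,890.00 × 0.1655105… = kr 312.8148…
Penalties + interest = kr 392.1750 + kr 312.8148… = kr 704.99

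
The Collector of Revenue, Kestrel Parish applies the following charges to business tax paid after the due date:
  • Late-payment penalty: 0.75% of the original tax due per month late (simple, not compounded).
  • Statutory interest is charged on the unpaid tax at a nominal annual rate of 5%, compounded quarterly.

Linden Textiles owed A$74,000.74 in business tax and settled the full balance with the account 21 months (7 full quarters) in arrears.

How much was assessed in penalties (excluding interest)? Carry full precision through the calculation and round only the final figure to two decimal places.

A$11,655.12

Late-payment penalty = 0.75% × A$74,000.74 × 21 mo = A$11,655.12…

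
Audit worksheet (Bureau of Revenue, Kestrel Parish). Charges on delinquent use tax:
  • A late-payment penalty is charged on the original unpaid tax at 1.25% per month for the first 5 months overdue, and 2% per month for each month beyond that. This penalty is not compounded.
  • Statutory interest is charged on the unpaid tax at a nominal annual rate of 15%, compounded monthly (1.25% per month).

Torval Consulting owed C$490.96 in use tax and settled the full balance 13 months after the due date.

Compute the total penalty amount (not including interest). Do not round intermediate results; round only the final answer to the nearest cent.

C$109.24

Penalty, months 1–5: 5 × 1.25% × C$490.96 = C$30.69…
Penalty, months 6–13: 8 × 2% × C$490.96 = C$78.55…
Total penalty = C$30.69… + C$78.55… = C$109.24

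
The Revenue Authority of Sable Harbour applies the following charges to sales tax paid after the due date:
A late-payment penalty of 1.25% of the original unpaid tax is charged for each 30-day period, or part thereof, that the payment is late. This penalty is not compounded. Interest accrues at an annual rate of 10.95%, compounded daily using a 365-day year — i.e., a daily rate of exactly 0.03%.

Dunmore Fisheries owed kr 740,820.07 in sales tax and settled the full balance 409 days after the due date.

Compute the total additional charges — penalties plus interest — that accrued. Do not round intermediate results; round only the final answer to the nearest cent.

kr 226,338.61

Penalty periods: ⌈409/30⌉ = 14; penalty = 14 × 1.25% × kr 740,820.07 = kr 129,643.51…
Interest: kr 740,820.07 × ((1 + 0.0003)^409 − 1) = kr 740,820.07 × 0.13052440… = kr 96,695.0975…
Penalties + interest = kr 129,643.5123… + kr 96,695.0975… = kr 226,338.61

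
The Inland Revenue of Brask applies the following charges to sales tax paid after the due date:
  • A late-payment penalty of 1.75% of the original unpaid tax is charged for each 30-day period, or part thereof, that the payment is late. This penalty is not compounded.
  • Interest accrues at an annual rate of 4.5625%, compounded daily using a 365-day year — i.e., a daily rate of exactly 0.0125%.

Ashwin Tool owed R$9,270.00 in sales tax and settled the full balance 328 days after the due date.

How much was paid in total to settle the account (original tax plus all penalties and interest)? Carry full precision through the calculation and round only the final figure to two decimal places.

Penalty periods: ⌈328/30⌉ = 11; penalty = 11 × 1.75% × R$9,270.00 = R$1,784.48…
Interest: R$9,270.00 × ((1 + 0.000125)^328 − 1) = R$9,270.00 × 0.04184944… = R$387.9443…
Total = R$9,270.00 + R$1,784.4750 + R$387.9443… = R$11,442.42

R$11,442.42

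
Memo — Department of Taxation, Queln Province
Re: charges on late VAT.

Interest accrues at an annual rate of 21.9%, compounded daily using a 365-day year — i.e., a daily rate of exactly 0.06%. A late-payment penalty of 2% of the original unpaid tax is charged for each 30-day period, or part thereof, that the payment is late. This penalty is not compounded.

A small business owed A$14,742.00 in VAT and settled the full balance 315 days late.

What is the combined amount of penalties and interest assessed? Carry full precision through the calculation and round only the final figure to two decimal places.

A$6,309.17

Penalty periods: ⌈315/30⌉ = 11; penalty = 11 × 2% × A$14,742.00 = A$3,243.24
Interest: A$14,742.00 × ((1 + 0.0006)^315 − 1) = A$14,742.00 × 0.20797249… = A$3,065.9304…
Penalties + interest = A$3,243.2400 + A$3,065.9304… = A$6,309.17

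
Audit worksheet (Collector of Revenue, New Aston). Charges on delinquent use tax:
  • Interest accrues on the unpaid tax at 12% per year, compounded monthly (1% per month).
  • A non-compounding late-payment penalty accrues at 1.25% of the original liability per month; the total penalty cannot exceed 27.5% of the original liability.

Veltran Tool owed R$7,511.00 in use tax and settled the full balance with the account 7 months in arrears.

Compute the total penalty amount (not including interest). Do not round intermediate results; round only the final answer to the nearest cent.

R$657.21

Penalty: 7 × 1.25% × R$7,511.00 = R$657.21… (below the 27.5% cap of R$2,065.53…)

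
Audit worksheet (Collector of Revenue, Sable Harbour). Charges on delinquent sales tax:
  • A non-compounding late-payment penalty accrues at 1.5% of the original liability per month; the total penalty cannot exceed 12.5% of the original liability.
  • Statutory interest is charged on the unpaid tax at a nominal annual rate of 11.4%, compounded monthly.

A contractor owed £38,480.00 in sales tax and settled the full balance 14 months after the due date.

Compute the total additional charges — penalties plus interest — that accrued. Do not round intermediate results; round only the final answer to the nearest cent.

£10,256.20

Penalty (uncapped): 14 × 1.5% × £38,480.00 = £8,080.80; cap = 12.5% × £38,480.00 = £4,810.00 → penalty = £4,810.00
Interest (11.4%/yr ÷ 12 = 0.95%/month): £38,480.00 × ((1 + 0.0095)^14 − 1) = £5,446.1954…
Penalties + interest = £4,810.0000 + £5,446.1954… = £10,256.20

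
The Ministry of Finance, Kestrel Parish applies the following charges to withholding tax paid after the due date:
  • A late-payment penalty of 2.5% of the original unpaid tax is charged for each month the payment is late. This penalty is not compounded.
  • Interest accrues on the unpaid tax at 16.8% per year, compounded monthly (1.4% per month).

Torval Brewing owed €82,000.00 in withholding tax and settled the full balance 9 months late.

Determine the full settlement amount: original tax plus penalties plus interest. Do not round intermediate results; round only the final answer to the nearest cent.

Late-payment penalty: 9 × 2.5% × €82,000.00 = €18,450.00
Interest: €82,000.00 × ((1 + 0.014)^9 − 1) = €82,000.00 × 0.1332914… = €10,929.8952…
Total = €82,000.00 + €18,450.0000 + €10,929.8952… = €111,379.90

€111,379.90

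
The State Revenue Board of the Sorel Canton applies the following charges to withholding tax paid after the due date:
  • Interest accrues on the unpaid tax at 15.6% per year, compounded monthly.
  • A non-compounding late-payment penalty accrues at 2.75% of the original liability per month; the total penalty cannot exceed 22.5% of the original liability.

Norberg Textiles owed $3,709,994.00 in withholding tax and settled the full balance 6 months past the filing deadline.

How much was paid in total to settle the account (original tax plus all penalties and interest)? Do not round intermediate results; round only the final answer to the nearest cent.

$4,621,091.99

Penalty: 6 × 2.75% × $3,709,994.00 = $612,149.01 (below the 22.5% cap of $834,748.65)
Interest (15.6%/yr ÷ 12 = 1.3%/month): $3,709,994.00 × ((1 + 0.013)^6 − 1) = $298,948.9816…
Total = $3,709,994.00 + $612,149.0100 + $298,948.9816… = $4,621,091.99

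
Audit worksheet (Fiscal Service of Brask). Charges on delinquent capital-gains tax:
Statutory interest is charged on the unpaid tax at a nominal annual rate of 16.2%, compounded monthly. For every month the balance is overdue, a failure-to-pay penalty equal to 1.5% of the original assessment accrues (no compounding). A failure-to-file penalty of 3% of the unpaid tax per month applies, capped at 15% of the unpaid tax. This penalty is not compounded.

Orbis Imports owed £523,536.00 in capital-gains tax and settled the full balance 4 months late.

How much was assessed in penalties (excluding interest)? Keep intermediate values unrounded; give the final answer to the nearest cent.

Failure-to-file: 4 × 3% × £523,536.00 = £62,824.32 (under the 15% cap)
Failure-to-pay penalty: 4 × 1.5% × £523,536.00 = £31,412.16
Total penalty = £62,824.32 + £31,412.16 = £94,236.48

£94,236.48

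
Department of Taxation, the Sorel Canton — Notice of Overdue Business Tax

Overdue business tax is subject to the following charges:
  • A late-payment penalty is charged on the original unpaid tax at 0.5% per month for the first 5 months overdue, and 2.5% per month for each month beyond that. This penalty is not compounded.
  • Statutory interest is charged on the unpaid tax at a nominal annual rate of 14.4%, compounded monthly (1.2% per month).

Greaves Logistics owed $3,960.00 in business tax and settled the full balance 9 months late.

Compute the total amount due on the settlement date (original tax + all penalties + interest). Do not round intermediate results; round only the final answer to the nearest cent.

Penalty, months 1–5: 5 × 0.5% × $3,960.00 = $99.00
Penalty, months 6–9: 4 × 2.5% × $3,960.00 = $396.00
Interest: $3,960.00 × ((1 + 0.012)^9 − 1) = $3,960.00 × 0.1133318… = $448.7939…
Total = $3,960.00 + $495.0000 + $448.7939… = $4,903.79

$4,903.79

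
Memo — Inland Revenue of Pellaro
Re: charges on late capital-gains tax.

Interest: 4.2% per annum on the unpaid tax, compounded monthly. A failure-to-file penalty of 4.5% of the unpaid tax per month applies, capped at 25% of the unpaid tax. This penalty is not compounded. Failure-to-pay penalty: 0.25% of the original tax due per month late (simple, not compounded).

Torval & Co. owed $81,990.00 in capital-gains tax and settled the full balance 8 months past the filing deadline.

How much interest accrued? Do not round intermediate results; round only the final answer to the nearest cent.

Interest (4.2%/yr ÷ 12 = 0.35%/month): $81,990.00 × ((1 + 0.0035)^8 − 1) = $2,324.0403…

$2,324.04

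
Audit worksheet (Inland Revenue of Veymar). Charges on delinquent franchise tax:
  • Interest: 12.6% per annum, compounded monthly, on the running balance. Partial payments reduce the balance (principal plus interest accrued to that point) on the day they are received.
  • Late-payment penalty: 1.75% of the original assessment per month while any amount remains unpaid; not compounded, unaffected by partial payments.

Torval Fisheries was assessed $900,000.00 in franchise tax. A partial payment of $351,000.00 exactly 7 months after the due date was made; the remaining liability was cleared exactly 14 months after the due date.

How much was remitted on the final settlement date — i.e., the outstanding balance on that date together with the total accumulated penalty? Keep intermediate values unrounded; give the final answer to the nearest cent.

$884,594.37

Monthly rate = 12.6% ÷ 12 = 1.05%
Balance at month 7: $900,000.0000 × (1 + 0.0105)^7 = $968,270.5755…
After $351,000.00 payment: $968,270.5755… − $351,000.00 = $617,270.5755…
Balance at month 14: $617,270.5755… × (1 + 0.0105)^7 = $664,094.3726…
Penalty: 14 × 1.75% × $900,000.00 = $220,500.00
Final settlement = outstanding balance + penalty = $664,094.3726… + $220,500.00 = $884,594.37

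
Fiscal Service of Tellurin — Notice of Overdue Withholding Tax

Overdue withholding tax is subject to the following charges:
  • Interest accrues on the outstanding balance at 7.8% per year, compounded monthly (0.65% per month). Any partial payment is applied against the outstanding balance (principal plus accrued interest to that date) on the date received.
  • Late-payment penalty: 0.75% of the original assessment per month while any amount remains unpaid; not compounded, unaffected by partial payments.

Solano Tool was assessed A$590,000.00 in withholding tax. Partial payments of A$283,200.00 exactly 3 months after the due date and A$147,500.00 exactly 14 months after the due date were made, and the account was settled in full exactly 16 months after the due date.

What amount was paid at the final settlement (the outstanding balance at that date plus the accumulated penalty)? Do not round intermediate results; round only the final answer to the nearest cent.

Balance at month 3: A$590,000.0000 × (1 + 0.0065)^3 = A$601,579.9445…
After A$283,200.00 payment: A$601,579.9445… − A$283,200.00 = A$318,379.9445…
Balance at month 14: A$318,379.9445… × (1 + 0.0065)^11 = A$341,898.5620…
After A$147,500.00 payment: A$341,898.5620… − A$147,500.00 = A$194,398.5620…
Balance at month 16: A$194,398.5620… × (1 + 0.0065)^2 = A$196,933.9567…
Penalty: 16 × 0.75% × A$590,000.00 = A$70,800.00
Final settlement = outstanding balance + penalty = A$196,933.9567… + A$70,800.00 = A$267,733.96

A$267,733.96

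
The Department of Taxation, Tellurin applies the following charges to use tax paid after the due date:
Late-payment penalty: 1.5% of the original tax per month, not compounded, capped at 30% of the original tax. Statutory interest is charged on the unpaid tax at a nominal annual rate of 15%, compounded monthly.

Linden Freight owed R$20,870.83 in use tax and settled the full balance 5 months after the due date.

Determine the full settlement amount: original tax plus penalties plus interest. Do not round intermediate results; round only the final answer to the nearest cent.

R$23,773.59

Penalty: 5 × 1.5% × R$20,870.83 = R$1,565.31… (below the 30% cap of R$6,261.25…)
Interest (15%/yr ÷ 12 = 1.25%/month): R$20,870.83 × ((1 + 0.0125)^5 − 1) = R$1,337.4477…
Total = R$20,870.83 + R$1,565.3123… + R$1,337.4477… = R$23,773.59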